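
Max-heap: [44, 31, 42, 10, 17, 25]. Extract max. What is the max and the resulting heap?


Max = 44
Replace root with last, heapify down
Resulting heap: [42, 31, 25, 10, 17]


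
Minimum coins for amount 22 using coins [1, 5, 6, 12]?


dp[0]=0; dp[i]=1+min(dp[i-c] for c in coins)
...dp[17]=2, dp[18]=2, dp[19]=3, dp[20]=4, dp[21]=4, dp[22]=3
Minimum coins for 22 = 3


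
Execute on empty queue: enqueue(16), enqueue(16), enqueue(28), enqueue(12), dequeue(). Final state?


enqueue(16) -> [16]
enqueue(16) -> [16, 16]
enqueue(28) -> [16, 16, 28]
enqueue(12) -> [16, 16, 28, 12]
dequeue() returns 16 -> [16, 28, 12]
Final queue (front to back): [16, 28, 12]


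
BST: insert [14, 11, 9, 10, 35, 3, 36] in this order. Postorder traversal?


Root = 14; build tree by BST insertion.
Postorder traversal: [3, 10, 9, 11, 36, 35, 14]


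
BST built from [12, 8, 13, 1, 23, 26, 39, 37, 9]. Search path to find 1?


BST root = 12
Search for 1: compare at each node
Path: [12, 8, 1]


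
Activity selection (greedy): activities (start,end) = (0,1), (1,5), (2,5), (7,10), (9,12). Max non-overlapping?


Greedy: pick earliest-ending, then skip overlaps.
Selected (3 activities): [(0, 1), (1, 5), (7, 10)]


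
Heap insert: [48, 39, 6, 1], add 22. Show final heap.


Append 22: [48, 39, 6, 1, 22]
Bubble up: no swaps needed
Result: [48, 39, 6, 1, 22]


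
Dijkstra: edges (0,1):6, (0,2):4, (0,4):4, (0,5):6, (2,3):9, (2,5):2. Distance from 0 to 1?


Dijkstra from 0:
Distances: {0: 0, 1: 6, 2: 4, 3: 13, 4: 4, 5: 6}
Shortest distance to 1 = 6, path = [0, 1]


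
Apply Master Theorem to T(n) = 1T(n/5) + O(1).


a=1, b=5, c=0. log_5(1)=0 = c=0. Case 2: O(n^c log n) = O(log n)
Complexity: O(log n)


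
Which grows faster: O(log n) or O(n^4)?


logarithmic grows slower than quartic
O(log n) is asymptotically smaller; O(n^4) grows faster


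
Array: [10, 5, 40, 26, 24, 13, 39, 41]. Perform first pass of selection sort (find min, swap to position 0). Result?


After one pass: [5, 10, 40, 26, 24, 13, 39, 41]


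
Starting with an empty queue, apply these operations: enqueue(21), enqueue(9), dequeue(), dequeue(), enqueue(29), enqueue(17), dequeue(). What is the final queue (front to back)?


enqueue(21) -> [21]
enqueue(9) -> [21, 9]
dequeue() returns 21 -> [9]
dequeue() returns 9 -> []
enqueue(29) -> [29]
enqueue(17) -> [29, 17]
dequeue() returns 29 -> [17]
Final queue (front to back): [17]


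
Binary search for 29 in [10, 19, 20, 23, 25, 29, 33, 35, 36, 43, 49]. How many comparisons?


Search for 29:
[0,10] mid=5 arr[5]=29
Total: 1 comparisons


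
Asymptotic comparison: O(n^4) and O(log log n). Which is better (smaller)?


double-logarithmic grows slower than quartic
O(log log n) is asymptotically smaller; O(n^4) grows faster


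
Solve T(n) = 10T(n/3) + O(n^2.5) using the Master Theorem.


a=10, b=3, c=2.5. log_3(10)=2.096 < c=2.5. Case 3: O(n^c) = O(n^2.500)
Complexity: O(n^2.500)


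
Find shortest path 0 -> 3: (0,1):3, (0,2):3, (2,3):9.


Dijkstra from 0:
Distances: {0: 0, 1: 3, 2: 3, 3: 12}
Shortest distance to 3 = 12, path = [0, 2, 3]


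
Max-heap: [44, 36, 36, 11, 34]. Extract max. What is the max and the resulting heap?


Max = 44
Replace root with last, heapify down
Resulting heap: [36, 34, 36, 11]


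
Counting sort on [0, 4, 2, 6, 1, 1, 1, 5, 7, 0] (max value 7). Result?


Count array: [2, 3, 1, 0, 1, 1, 1, 1]
Reconstruct: [0, 0, 1, 1, 1, 2, 4, 5, 6, 7]


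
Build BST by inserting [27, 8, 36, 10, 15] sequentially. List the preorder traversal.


Root = 27; build tree by BST insertion.
Preorder traversal: [27, 8, 10, 15, 36]


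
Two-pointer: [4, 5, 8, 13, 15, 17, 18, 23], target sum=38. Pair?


Two pointers: lo=0, hi=7
Found pair: (15, 23) summing to 38


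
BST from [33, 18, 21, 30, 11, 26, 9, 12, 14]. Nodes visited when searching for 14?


BST root = 33
Search for 14: compare at each node
Path: [33, 18, 11, 12, 14]


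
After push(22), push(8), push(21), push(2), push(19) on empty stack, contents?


push(22) -> [22]
push(8) -> [22, 8]
push(21) -> [22, 8, 21]
push(2) -> [22, 8, 21, 2]
push(19) -> [22, 8, 21, 2, 19]
Final stack (bottom to top): [22, 8, 21, 2, 19]


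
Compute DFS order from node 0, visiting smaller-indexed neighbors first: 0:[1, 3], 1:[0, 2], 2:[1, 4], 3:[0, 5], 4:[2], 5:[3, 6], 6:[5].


DFS stack-based: start with [0]
Visit order: [0, 1, 2, 4, 3, 5, 6]


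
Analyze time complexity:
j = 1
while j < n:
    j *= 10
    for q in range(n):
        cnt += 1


Per nesting level: O(log n) * O(n) = O(n log n)
Complexity: O(n log n)


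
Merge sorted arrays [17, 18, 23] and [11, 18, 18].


Compare heads, take smaller each step.
Merged: [11, 17, 18, 18, 18, 23]


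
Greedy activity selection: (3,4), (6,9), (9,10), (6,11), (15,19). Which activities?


Greedy: pick earliest-ending, then skip overlaps.
Selected (4 activities): [(3, 4), (6, 9), (9, 10), (15, 19)]


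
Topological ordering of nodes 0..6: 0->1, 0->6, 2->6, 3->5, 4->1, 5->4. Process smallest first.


Kahn's algorithm, process smallest node first
Order: [0, 2, 3, 5, 4, 1, 6]


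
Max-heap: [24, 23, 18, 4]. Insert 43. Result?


Append 43: [24, 23, 18, 4, 43]
Bubble up: swap idx 4(43) with idx 1(23); swap idx 1(43) with idx 0(24)
Result: [43, 24, 18, 4, 23]


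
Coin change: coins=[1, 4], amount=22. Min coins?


dp[0]=0; dp[i]=1+min(dp[i-c] for c in coins)
...dp[17]=5, dp[18]=6, dp[19]=7, dp[20]=5, dp[21]=6, dp[22]=7
Minimum coins for 22 = 7


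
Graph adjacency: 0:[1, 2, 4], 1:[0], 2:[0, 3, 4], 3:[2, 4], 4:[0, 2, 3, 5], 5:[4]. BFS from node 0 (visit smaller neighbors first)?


BFS queue: start with [0]
Visit order: [0, 1, 2, 4, 3, 5]


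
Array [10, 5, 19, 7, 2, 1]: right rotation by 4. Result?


Right rotate by 4: [19, 7, 2, 1, 10, 5]


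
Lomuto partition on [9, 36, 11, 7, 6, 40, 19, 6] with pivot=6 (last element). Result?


Elements <= 6 go left of pivot.
Result: [6, 6, 11, 7, 9, 40, 19, 36], pivot at index 1


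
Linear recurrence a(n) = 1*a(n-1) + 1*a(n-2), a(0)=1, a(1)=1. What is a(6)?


Build bottom-up:
...a(4)=5, a(5)=8, a(6)=1*8+1*5=13


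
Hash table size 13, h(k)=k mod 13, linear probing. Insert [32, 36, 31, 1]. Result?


Insertions: 32->slot 6; 36->slot 10; 31->slot 5; 1->slot 1
Table: [None, 1, None, None, None, 31, 32, None, None, None, 36, None, None]


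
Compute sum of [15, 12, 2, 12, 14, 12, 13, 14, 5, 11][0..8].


Prefix sums: [0, 15, 27, 29, 41, 55, 67, 80, 94, 99, 110]
Sum[0..8] = prefix[9] - prefix[0] = 99 - 0 = 99


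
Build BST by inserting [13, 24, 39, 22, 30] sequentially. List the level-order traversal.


Root = 13; build tree by BST insertion.
Level-Order traversal: [13, 24, 22, 39, 30]


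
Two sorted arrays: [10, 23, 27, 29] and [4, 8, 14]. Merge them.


Compare heads, take smaller each step.
Merged: [4, 8, 10, 14, 23, 27, 29]


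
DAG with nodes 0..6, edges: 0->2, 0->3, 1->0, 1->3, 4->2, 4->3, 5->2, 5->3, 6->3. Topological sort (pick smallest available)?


Kahn's algorithm, process smallest node first
Order: [1, 0, 4, 5, 2, 6, 3]


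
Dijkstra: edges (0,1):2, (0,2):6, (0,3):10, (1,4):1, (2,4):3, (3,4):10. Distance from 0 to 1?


Dijkstra from 0:
Distances: {0: 0, 1: 2, 2: 6, 3: 10, 4: 3}
Shortest distance to 1 = 2, path = [0, 1]


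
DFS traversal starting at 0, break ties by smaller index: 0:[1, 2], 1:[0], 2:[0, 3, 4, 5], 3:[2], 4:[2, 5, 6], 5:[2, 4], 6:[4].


DFS stack-based: start with [0]
Visit order: [0, 1, 2, 3, 4, 5, 6]


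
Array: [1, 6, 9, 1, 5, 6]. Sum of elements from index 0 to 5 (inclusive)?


Prefix sums: [0, 1, 7, 16, 17, 22, 28]
Sum[0..5] = prefix[6] - prefix[0] = 28 - 0 = 28


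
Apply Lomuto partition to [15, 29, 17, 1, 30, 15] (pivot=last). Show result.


Elements <= 15 go left of pivot.
Result: [15, 1, 15, 29, 30, 17], pivot at index 2


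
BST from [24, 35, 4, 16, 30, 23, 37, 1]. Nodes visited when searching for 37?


BST root = 24
Search for 37: compare at each node
Path: [24, 35, 37]


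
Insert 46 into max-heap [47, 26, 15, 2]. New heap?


Append 46: [47, 26, 15, 2, 46]
Bubble up: swap idx 4(46) with idx 1(26)
Result: [47, 46, 15, 2, 26]


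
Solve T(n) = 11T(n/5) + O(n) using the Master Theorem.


a=11, b=5, c=1. log_5(11)=1.490 > c=1. Case 1: O(n^log_b(a)) = O(n^1.490)
Complexity: O(n^1.490)


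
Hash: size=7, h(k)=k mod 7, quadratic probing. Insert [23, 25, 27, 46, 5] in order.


Insertions: 23->slot 2; 25->slot 4; 27->slot 6; 46->slot 5; 5->slot 0
Table: [5, None, 23, None, 25, 46, 27]


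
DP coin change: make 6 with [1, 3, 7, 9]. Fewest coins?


dp[0]=0; dp[i]=1+min(dp[i-c] for c in coins)
...dp[1]=1, dp[2]=2, dp[3]=1, dp[4]=2, dp[5]=3, dp[6]=2
Minimum coins for 6 = 2


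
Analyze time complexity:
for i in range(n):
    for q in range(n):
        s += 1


Per nesting level: O(n) * O(n) = O(n^2)
Complexity: O(n^2)


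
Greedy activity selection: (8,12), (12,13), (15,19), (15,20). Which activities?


Greedy: pick earliest-ending, then skip overlaps.
Selected (3 activities): [(8, 12), (12, 13), (15, 19)]


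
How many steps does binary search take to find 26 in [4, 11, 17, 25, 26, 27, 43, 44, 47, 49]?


Search for 26:
[0,9] mid=4 arr[4]=26
Total: 1 comparisons


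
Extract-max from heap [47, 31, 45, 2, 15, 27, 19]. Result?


Max = 47
Replace root with last, heapify down
Resulting heap: [45, 31, 27, 2, 15, 19]


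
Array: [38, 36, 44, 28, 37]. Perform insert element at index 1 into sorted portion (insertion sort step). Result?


After one pass: [36, 38, 44, 28, 37]


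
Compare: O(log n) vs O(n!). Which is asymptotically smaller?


logarithmic grows slower than factorial
O(log n) is asymptotically smaller; O(n!) grows faster


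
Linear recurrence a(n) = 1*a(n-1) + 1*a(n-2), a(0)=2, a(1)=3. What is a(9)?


Build bottom-up:
...a(7)=55, a(8)=89, a(9)=1*89+1*55=144


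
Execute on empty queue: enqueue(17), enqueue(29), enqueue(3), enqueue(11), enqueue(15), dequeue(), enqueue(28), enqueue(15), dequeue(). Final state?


enqueue(17) -> [17]
enqueue(29) -> [17, 29]
enqueue(3) -> [17, 29, 3]
enqueue(11) -> [17, 29, 3, 11]
enqueue(15) -> [17, 29, 3, 11, 15]
dequeue() returns 17 -> [29, 3, 11, 15]
enqueue(28) -> [29, 3, 11, 15, 28]
enqueue(15) -> [29, 3, 11, 15, 28, 15]
dequeue() returns 29 -> [3, 11, 15, 28, 15]
Final queue (front to back): [3, 11, 15, 28, 15]


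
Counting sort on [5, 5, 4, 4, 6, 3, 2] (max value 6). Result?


Count array: [0, 0, 1, 1, 2, 2, 1]
Reconstruct: [2, 3, 4, 4, 5, 5, 6]


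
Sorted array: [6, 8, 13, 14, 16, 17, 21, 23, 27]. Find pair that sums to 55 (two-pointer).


Two pointers: lo=0, hi=8
No pair sums to 55


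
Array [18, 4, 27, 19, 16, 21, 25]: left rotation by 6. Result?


Left rotate by 6: [25, 18, 4, 27, 19, 16, 21]


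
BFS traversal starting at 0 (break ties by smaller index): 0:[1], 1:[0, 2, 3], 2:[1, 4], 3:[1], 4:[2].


BFS queue: start with [0]
Visit order: [0, 1, 2, 3, 4]


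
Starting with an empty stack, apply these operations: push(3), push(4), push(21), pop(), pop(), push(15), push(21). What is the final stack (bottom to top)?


push(3) -> [3]
push(4) -> [3, 4]
push(21) -> [3, 4, 21]
pop() returns 21 -> [3, 4]
pop() returns 4 -> [3]
push(15) -> [3, 15]
push(21) -> [3, 15, 21]
Final stack (bottom to top): [3, 15, 21]


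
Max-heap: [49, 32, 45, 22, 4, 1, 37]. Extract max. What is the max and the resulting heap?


Max = 49
Replace root with last, heapify down
Resulting heap: [45, 32, 37, 22, 4, 1]


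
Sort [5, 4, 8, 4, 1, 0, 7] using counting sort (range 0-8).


Count array: [1, 1, 0, 0, 2, 1, 0, 1, 1]
Reconstruct: [0, 1, 4, 4, 5, 7, 8]


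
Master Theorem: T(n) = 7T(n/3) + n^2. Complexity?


a=7, b=3, c=2. log_3(7)=1.771 < c=2. Case 3: O(n^c) = O(n^2)
Complexity: O(n^2)


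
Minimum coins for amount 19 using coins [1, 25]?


dp[0]=0; dp[i]=1+min(dp[i-c] for c in coins)
...dp[14]=14, dp[15]=15, dp[16]=16, dp[17]=17, dp[18]=18, dp[19]=19
Minimum coins for 19 = 19


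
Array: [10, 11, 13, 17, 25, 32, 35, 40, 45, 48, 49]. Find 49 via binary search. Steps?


Search for 49:
[0,10] mid=5 arr[5]=32
[6,10] mid=8 arr[8]=45
[9,10] mid=9 arr[9]=48
[10,10] mid=10 arr[10]=49
Total: 4 comparisons


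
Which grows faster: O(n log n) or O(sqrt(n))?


sublinear grows slower than linearithmic
O(sqrt(n)) is asymptotically smaller; O(n log n) grows faster


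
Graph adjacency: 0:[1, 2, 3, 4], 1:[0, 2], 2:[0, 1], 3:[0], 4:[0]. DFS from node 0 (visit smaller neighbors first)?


DFS stack-based: start with [0]
Visit order: [0, 1, 2, 3, 4]


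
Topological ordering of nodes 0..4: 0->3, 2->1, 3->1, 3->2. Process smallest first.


Kahn's algorithm, process smallest node first
Order: [0, 3, 2, 1, 4]


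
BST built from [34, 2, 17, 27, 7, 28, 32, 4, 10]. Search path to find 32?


BST root = 34
Search for 32: compare at each node
Path: [34, 2, 17, 27, 28, 32]


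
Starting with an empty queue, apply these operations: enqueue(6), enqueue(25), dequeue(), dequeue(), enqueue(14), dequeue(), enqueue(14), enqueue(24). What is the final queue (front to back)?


enqueue(6) -> [6]
enqueue(25) -> [6, 25]
dequeue() returns 6 -> [25]
dequeue() returns 25 -> []
enqueue(14) -> [14]
dequeue() returns 14 -> []
enqueue(14) -> [14]
enqueue(24) -> [14, 24]
Final queue (front to back): [14, 24]


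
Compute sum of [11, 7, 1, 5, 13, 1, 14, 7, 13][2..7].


Prefix sums: [0, 11, 18, 19, 24, 37, 38, 52, 59, 72]
Sum[2..7] = prefix[8] - prefix[2] = 59 - 18 = 41


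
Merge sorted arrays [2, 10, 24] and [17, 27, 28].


Compare heads, take smaller each step.
Merged: [2, 10, 17, 24, 27, 28]


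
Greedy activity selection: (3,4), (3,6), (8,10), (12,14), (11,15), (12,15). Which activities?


Greedy: pick earliest-ending, then skip overlaps.
Selected (3 activities): [(3, 4), (8, 10), (12, 14)]


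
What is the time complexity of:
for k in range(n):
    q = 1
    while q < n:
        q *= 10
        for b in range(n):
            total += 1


Per nesting level: O(n) * O(log n) * O(n) = O(n^2 log n)
Complexity: O(n^2 log n)


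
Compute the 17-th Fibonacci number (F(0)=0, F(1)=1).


F(n)=F(n-1)+F(n-2)
...F(15)=610, F(16)=987, F(17)=1597


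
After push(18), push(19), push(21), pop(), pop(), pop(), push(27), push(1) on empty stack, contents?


push(18) -> [18]
push(19) -> [18, 19]
push(21) -> [18, 19, 21]
pop() returns 21 -> [18, 19]
pop() returns 19 -> [18]
pop() returns 18 -> []
push(27) -> [27]
push(1) -> [27, 1]
Final stack (bottom to top): [27, 1]


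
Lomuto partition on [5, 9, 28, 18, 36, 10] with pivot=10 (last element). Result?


Elements <= 10 go left of pivot.
Result: [5, 9, 10, 18, 36, 28], pivot at index 2


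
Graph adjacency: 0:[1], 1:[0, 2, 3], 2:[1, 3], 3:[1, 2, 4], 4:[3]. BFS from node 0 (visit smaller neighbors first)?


BFS queue: start with [0]
Visit order: [0, 1, 2, 3, 4]


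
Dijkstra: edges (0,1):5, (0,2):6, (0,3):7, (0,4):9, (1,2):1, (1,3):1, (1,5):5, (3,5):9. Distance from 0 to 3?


Dijkstra from 0:
Distances: {0: 0, 1: 5, 2: 6, 3: 6, 4: 9, 5: 10}
Shortest distance to 3 = 6, path = [0, 1, 3]


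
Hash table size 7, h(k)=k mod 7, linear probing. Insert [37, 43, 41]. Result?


Insertions: 37->slot 2; 43->slot 1; 41->slot 6
Table: [None, 43, 37, None, None, None, 41]


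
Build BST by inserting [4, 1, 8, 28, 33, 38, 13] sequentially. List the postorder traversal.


Root = 4; build tree by BST insertion.
Postorder traversal: [1, 13, 38, 33, 28, 8, 4]


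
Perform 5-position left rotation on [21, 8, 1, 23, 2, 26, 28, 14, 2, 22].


Left rotate by 5: [26, 28, 14, 2, 22, 21, 8, 1, 23, 2]


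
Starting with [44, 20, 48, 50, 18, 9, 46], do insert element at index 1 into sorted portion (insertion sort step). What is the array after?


After one pass: [20, 44, 48, 50, 18, 9, 46]


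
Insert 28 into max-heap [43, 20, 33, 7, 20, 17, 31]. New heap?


Append 28: [43, 20, 33, 7, 20, 17, 31, 28]
Bubble up: swap idx 7(28) with idx 3(7); swap idx 3(28) with idx 1(20)
Result: [43, 28, 33, 20, 20, 17, 31, 7]


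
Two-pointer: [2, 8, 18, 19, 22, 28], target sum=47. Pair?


Two pointers: lo=0, hi=5
Found pair: (19, 28) summing to 47


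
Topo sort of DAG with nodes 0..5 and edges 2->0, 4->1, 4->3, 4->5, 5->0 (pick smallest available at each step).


Kahn's algorithm, process smallest node first
Order: [2, 4, 1, 3, 5, 0]


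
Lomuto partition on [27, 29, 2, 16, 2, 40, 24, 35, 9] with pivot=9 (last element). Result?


Elements <= 9 go left of pivot.
Result: [2, 2, 9, 16, 29, 40, 24, 35, 27], pivot at index 2


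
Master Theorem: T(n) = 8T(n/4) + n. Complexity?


a=8, b=4, c=1. log_4(8)=1.5 > c=1. Case 1: O(n^log_b(a)) = O(n^1.500)
Complexity: O(n^1.500)


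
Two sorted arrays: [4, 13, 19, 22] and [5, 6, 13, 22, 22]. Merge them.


Compare heads, take smaller each step.
Merged: [4, 5, 6, 13, 13, 19, 22, 22, 22]


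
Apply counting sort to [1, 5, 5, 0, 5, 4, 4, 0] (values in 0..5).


Count array: [2, 1, 0, 0, 2, 3]
Reconstruct: [0, 0, 1, 4, 4, 5, 5, 5]


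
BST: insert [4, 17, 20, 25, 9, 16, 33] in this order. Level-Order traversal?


Root = 4; build tree by BST insertion.
Level-Order traversal: [4, 17, 9, 20, 16, 25, 33]


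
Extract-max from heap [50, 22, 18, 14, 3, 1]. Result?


Max = 50
Replace root with last, heapify down
Resulting heap: [22, 14, 18, 1, 3]


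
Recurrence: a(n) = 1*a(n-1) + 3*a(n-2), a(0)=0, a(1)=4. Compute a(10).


Build bottom-up:
...a(8)=868, a(9)=2032, a(10)=1*2032+3*868=4636


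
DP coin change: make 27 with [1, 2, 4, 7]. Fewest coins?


dp[0]=0; dp[i]=1+min(dp[i-c] for c in coins)
...dp[22]=4, dp[23]=4, dp[24]=5, dp[25]=4, dp[26]=5, dp[27]=5
Minimum coins for 27 = 5


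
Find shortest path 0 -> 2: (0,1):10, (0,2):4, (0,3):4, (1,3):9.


Dijkstra from 0:
Distances: {0: 0, 1: 10, 2: 4, 3: 4}
Shortest distance to 2 = 4, path = [0, 2]


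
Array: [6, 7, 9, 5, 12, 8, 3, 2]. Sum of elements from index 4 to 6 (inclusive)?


Prefix sums: [0, 6, 13, 22, 27, 39, 47, 50, 52]
Sum[4..6] = prefix[7] - prefix[4] = 50 - 27 = 23


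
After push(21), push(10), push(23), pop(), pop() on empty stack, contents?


push(21) -> [21]
push(10) -> [21, 10]
push(23) -> [21, 10, 23]
pop() returns 23 -> [21, 10]
pop() returns 10 -> [21]
Final stack (bottom to top): [21]


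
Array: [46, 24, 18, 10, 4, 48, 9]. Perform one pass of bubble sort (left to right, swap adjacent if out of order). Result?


After one pass: [24, 18, 10, 4, 46, 9, 48]


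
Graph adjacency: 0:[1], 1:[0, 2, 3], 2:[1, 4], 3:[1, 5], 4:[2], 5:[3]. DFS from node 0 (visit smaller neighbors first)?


DFS stack-based: start with [0]
Visit order: [0, 1, 2, 4, 3, 5]


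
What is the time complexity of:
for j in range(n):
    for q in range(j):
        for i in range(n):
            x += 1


Per nesting level: O(n) * O(n) [triangular over j] * O(n) = O(n^3)
Complexity: O(n^3)


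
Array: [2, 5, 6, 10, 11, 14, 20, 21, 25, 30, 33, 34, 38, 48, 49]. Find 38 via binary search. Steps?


Search for 38:
[0,14] mid=7 arr[7]=21
[8,14] mid=11 arr[11]=34
[12,14] mid=13 arr[13]=48
[12,12] mid=12 arr[12]=38
Total: 4 comparisons


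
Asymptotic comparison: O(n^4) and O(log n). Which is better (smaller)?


logarithmic grows slower than quartic
O(log n) is asymptotically smaller; O(n^4) grows faster


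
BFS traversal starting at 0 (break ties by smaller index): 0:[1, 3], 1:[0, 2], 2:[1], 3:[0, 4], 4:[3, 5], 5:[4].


BFS queue: start with [0]
Visit order: [0, 1, 3, 2, 4, 5]


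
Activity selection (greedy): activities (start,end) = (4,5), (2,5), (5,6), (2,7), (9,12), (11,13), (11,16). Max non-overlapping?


Greedy: pick earliest-ending, then skip overlaps.
Selected (3 activities): [(4, 5), (5, 6), (9, 12)]


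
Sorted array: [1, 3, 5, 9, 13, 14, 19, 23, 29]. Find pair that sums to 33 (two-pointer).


Two pointers: lo=0, hi=8
Found pair: (14, 19) summing to 33


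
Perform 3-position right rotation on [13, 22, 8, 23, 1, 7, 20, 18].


Right rotate by 3: [7, 20, 18, 13, 22, 8, 23, 1]


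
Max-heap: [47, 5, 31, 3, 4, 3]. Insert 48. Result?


Append 48: [47, 5, 31, 3, 4, 3, 48]
Bubble up: swap idx 6(48) with idx 2(31); swap idx 2(48) with idx 0(47)
Result: [48, 5, 47, 3, 4, 3, 31]


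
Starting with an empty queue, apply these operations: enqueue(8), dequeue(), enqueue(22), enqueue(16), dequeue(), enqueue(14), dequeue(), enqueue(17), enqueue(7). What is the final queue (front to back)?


enqueue(8) -> [8]
dequeue() returns 8 -> []
enqueue(22) -> [22]
enqueue(16) -> [22, 16]
dequeue() returns 22 -> [16]
enqueue(14) -> [16, 14]
dequeue() returns 16 -> [14]
enqueue(17) -> [14, 17]
enqueue(7) -> [14, 17, 7]
Final queue (front to back): [14, 17, 7]


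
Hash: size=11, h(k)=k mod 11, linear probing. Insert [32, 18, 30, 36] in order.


Insertions: 32->slot 10; 18->slot 7; 30->slot 8; 36->slot 3
Table: [None, None, None, 36, None, None, None, 18, 30, None, 32]


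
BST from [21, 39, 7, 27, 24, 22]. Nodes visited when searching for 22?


BST root = 21
Search for 22: compare at each node
Path: [21, 39, 27, 24, 22]


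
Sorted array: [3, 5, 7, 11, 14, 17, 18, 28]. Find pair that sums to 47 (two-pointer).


Two pointers: lo=0, hi=7
No pair sums to 47


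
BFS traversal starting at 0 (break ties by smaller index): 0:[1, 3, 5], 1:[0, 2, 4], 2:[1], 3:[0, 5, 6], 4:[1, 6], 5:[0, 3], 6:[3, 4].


BFS queue: start with [0]
Visit order: [0, 1, 3, 5, 2, 4, 6]


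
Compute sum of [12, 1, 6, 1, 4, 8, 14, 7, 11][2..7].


Prefix sums: [0, 12, 13, 19, 20, 24, 32, 46, 53, 64]
Sum[2..7] = prefix[8] - prefix[2] = 53 - 13 = 40


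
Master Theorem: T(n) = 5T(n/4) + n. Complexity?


a=5, b=4, c=1. log_4(5)=1.161 > c=1. Case 1: O(n^log_b(a)) = O(n^1.161)
Complexity: O(n^1.161)


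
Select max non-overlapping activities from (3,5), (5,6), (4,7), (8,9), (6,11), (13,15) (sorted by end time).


Greedy: pick earliest-ending, then skip overlaps.
Selected (4 activities): [(3, 5), (5, 6), (8, 9), (13, 15)]


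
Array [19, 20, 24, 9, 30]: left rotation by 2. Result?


Left rotate by 2: [24, 9, 30, 19, 20]


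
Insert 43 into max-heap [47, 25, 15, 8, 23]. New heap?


Append 43: [47, 25, 15, 8, 23, 43]
Bubble up: swap idx 5(43) with idx 2(15)
Result: [47, 25, 43, 8, 23, 15]


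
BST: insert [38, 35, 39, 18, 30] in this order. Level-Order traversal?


Root = 38; build tree by BST insertion.
Level-Order traversal: [38, 35, 39, 18, 30]


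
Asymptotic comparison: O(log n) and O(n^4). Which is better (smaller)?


logarithmic grows slower than quartic
O(log n) is asymptotically smaller; O(n^4) grows faster


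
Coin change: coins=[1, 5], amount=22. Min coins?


dp[0]=0; dp[i]=1+min(dp[i-c] for c in coins)
...dp[17]=5, dp[18]=6, dp[19]=7, dp[20]=4, dp[21]=5, dp[22]=6
Minimum coins for 22 = 6


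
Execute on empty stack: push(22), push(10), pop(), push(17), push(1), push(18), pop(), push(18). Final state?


push(22) -> [22]
push(10) -> [22, 10]
pop() returns 10 -> [22]
push(17) -> [22, 17]
push(1) -> [22, 17, 1]
push(18) -> [22, 17, 1, 18]
pop() returns 18 -> [22, 17, 1]
push(18) -> [22, 17, 1, 18]
Final stack (bottom to top): [22, 17, 1, 18]


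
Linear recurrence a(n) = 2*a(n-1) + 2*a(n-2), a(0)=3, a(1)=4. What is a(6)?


Build bottom-up:
...a(4)=100, a(5)=272, a(6)=2*272+2*100=744


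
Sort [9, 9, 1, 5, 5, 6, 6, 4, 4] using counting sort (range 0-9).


Count array: [0, 1, 0, 0, 2, 2, 2, 0, 0, 2]
Reconstruct: [1, 4, 4, 5, 5, 6, 6, 9, 9]


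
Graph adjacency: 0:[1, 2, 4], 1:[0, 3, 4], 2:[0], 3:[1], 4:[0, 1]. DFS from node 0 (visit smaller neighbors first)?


DFS stack-based: start with [0]
Visit order: [0, 1, 3, 4, 2]


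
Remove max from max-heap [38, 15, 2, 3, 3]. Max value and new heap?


Max = 38
Replace root with last, heapify down
Resulting heap: [15, 3, 2, 3]


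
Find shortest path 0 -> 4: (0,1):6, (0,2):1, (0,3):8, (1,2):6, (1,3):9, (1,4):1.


Dijkstra from 0:
Distances: {0: 0, 1: 6, 2: 1, 3: 8, 4: 7}
Shortest distance to 4 = 7, path = [0, 1, 4]


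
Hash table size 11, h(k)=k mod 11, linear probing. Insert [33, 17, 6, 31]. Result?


Insertions: 33->slot 0; 17->slot 6; 6->slot 7; 31->slot 9
Table: [33, None, None, None, None, None, 17, 6, None, 31, None]


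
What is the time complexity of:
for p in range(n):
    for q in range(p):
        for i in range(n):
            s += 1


Per nesting level: O(n) * O(n) [triangular over p] * O(n) = O(n^3)
Complexity: O(n^3)


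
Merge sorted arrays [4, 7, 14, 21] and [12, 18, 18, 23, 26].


Compare heads, take smaller each step.
Merged: [4, 7, 12, 14, 18, 18, 21, 23, 26]


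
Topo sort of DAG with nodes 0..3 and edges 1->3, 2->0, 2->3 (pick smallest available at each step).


Kahn's algorithm, process smallest node first
Order: [1, 2, 0, 3]


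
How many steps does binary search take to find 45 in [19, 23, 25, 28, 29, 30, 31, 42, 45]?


Search for 45:
[0,8] mid=4 arr[4]=29
[5,8] mid=6 arr[6]=31
[7,8] mid=7 arr[7]=42
[8,8] mid=8 arr[8]=45
Total: 4 comparisons


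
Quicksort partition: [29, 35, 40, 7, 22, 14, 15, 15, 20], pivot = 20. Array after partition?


Elements <= 20 go left of pivot.
Result: [7, 14, 15, 15, 20, 35, 40, 29, 22], pivot at index 4


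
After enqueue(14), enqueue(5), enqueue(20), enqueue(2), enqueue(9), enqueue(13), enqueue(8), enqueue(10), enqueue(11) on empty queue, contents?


enqueue(14) -> [14]
enqueue(5) -> [14, 5]
enqueue(20) -> [14, 5, 20]
enqueue(2) -> [14, 5, 20, 2]
enqueue(9) -> [14, 5, 20, 2, 9]
enqueue(13) -> [14, 5, 20, 2, 9, 13]
enqueue(8) -> [14, 5, 20, 2, 9, 13, 8]
enqueue(10) -> [14, 5, 20, 2, 9, 13, 8, 10]
enqueue(11) -> [14, 5, 20, 2, 9, 13, 8, 10, 11]
Final queue (front to back): [14, 5, 20, 2, 9, 13, 8, 10, 11]


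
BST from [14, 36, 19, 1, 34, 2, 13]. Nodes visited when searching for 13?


BST root = 14
Search for 13: compare at each node
Path: [14, 1, 2, 13]


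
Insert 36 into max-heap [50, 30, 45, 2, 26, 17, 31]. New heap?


Append 36: [50, 30, 45, 2, 26, 17, 31, 36]
Bubble up: swap idx 7(36) with idx 3(2); swap idx 3(36) with idx 1(30)
Result: [50, 36, 45, 30, 26, 17, 31, 2]


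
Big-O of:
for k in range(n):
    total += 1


Per nesting level: O(n) = O(n)
Complexity: O(n)


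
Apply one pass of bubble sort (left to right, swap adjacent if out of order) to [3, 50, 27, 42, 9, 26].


After one pass: [3, 27, 42, 9, 26, 50]


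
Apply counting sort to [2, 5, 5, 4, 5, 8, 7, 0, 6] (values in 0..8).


Count array: [1, 0, 1, 0, 1, 3, 1, 1, 1]
Reconstruct: [0, 2, 4, 5, 5, 5, 6, 7, 8]


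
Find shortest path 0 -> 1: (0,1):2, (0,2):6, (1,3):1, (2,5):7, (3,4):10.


Dijkstra from 0:
Distances: {0: 0, 1: 2, 2: 6, 3: 3, 4: 13, 5: 13}
Shortest distance to 1 = 2, path = [0, 1]


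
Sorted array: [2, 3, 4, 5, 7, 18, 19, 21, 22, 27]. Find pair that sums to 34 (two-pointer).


Two pointers: lo=0, hi=9
Found pair: (7, 27) summing to 34


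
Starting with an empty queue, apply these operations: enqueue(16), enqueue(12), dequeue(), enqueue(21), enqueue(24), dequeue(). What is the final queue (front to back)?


enqueue(16) -> [16]
enqueue(12) -> [16, 12]
dequeue() returns 16 -> [12]
enqueue(21) -> [12, 21]
enqueue(24) -> [12, 21, 24]
dequeue() returns 12 -> [21, 24]
Final queue (front to back): [21, 24]


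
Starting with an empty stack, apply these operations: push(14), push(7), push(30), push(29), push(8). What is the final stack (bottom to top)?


push(14) -> [14]
push(7) -> [14, 7]
push(30) -> [14, 7, 30]
push(29) -> [14, 7, 30, 29]
push(8) -> [14, 7, 30, 29, 8]
Final stack (bottom to top): [14, 7, 30, 29, 8]


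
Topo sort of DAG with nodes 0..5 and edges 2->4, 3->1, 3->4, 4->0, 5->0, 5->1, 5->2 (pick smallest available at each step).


Kahn's algorithm, process smallest node first
Order: [3, 5, 1, 2, 4, 0]


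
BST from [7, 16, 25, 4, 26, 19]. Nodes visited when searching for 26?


BST root = 7
Search for 26: compare at each node
Path: [7, 16, 25, 26]


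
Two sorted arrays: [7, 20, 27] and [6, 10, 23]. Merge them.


Compare heads, take smaller each step.
Merged: [6, 7, 10, 20, 23, 27]


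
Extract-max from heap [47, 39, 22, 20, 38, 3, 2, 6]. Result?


Max = 47
Replace root with last, heapify down
Resulting heap: [39, 38, 22, 20, 6, 3, 2]


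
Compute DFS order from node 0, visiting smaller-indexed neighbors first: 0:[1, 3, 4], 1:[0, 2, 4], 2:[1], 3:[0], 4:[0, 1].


DFS stack-based: start with [0]
Visit order: [0, 1, 2, 4, 3]


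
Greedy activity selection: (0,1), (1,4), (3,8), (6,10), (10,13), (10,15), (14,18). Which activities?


Greedy: pick earliest-ending, then skip overlaps.
Selected (5 activities): [(0, 1), (1, 4), (6, 10), (10, 13), (14, 18)]


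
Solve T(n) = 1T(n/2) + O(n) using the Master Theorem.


a=1, b=2, c=1. log_2(1)=0 < c=1. Case 3: O(n^c) = O(n)
Complexity: O(n)


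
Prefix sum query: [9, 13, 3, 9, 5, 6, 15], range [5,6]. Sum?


Prefix sums: [0, 9, 22, 25, 34, 39, 45, 60]
Sum[5..6] = prefix[7] - prefix[5] = 60 - 39 = 21


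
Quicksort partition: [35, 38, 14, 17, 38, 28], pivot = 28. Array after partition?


Elements <= 28 go left of pivot.
Result: [14, 17, 28, 38, 38, 35], pivot at index 2


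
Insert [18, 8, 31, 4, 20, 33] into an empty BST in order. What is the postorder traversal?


Root = 18; build tree by BST insertion.
Postorder traversal: [4, 8, 20, 33, 31, 18]


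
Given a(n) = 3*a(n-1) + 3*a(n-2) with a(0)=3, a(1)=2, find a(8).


Build bottom-up:
...a(6)=2835, a(7)=10746, a(8)=3*10746+3*2835=40743


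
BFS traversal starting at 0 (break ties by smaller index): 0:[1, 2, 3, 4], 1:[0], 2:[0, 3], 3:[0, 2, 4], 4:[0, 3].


BFS queue: start with [0]
Visit order: [0, 1, 2, 3, 4]


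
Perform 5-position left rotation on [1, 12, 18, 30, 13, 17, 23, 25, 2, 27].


Left rotate by 5: [17, 23, 25, 2, 27, 1, 12, 18, 30, 13]


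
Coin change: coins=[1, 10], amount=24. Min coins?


dp[0]=0; dp[i]=1+min(dp[i-c] for c in coins)
...dp[19]=10, dp[20]=2, dp[21]=3, dp[22]=4, dp[23]=5, dp[24]=6
Minimum coins for 24 = 6


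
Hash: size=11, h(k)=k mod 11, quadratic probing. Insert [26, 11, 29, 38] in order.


Insertions: 26->slot 4; 11->slot 0; 29->slot 7; 38->slot 5
Table: [11, None, None, None, 26, 38, None, 29, None, None, None]


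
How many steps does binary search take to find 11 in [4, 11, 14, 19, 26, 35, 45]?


Search for 11:
[0,6] mid=3 arr[3]=19
[0,2] mid=1 arr[1]=11
Total: 2 comparisons


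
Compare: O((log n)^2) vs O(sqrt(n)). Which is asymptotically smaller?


polylogarithmic grows slower than sublinear
O((log n)^2) is asymptotically smaller; O(sqrt(n)) grows faster


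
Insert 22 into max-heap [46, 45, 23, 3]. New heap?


Append 22: [46, 45, 23, 3, 22]
Bubble up: no swaps needed
Result: [46, 45, 23, 3, 22]


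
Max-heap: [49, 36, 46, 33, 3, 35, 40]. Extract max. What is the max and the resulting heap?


Max = 49
Replace root with last, heapify down
Resulting heap: [46, 36, 40, 33, 3, 35]


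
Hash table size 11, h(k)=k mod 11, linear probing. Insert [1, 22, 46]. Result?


Insertions: 1->slot 1; 22->slot 0; 46->slot 2
Table: [22, 1, 46, None, None, None, None, None, None, None, None]


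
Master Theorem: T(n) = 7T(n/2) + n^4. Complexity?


a=7, b=2, c=4. log_2(7)=2.807 < c=4. Case 3: O(n^c) = O(n^4)
Complexity: O(n^4)


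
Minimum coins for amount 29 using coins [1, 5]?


dp[0]=0; dp[i]=1+min(dp[i-c] for c in coins)
...dp[24]=8, dp[25]=5, dp[26]=6, dp[27]=7, dp[28]=8, dp[29]=9
Minimum coins for 29 = 9


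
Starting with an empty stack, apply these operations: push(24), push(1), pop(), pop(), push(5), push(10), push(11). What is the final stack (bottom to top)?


push(24) -> [24]
push(1) -> [24, 1]
pop() returns 1 -> [24]
pop() returns 24 -> []
push(5) -> [5]
push(10) -> [5, 10]
push(11) -> [5, 10, 11]
Final stack (bottom to top): [5, 10, 11]


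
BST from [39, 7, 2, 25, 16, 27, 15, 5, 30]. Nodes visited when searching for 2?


BST root = 39
Search for 2: compare at each node
Path: [39, 7, 2]


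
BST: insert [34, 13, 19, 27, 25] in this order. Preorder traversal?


Root = 34; build tree by BST insertion.
Preorder traversal: [34, 13, 19, 27, 25]


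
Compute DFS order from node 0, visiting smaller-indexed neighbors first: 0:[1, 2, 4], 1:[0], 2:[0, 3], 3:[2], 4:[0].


DFS stack-based: start with [0]
Visit order: [0, 1, 2, 3, 4]


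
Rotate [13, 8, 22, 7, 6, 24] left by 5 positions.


Left rotate by 5: [24, 13, 8, 22, 7, 6]


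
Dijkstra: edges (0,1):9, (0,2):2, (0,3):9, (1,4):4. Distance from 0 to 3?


Dijkstra from 0:
Distances: {0: 0, 1: 9, 2: 2, 3: 9, 4: 13}
Shortest distance to 3 = 9, path = [0, 3]


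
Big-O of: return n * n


Analysis: constant-time operation, no loop
Complexity: O(1)


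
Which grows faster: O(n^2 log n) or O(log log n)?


double-logarithmic grows slower than n^2 log n
O(log log n) is asymptotically smaller; O(n^2 log n) grows faster


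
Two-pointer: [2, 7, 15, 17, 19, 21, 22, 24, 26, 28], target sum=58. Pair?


Two pointers: lo=0, hi=9
No pair sums to 58


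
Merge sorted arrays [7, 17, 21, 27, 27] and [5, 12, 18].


Compare heads, take smaller each step.
Merged: [5, 7, 12, 17, 18, 21, 27, 27]


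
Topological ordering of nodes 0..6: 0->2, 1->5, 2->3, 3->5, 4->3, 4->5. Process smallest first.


Kahn's algorithm, process smallest node first
Order: [0, 1, 2, 4, 3, 5, 6]


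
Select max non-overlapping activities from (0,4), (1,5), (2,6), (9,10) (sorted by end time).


Greedy: pick earliest-ending, then skip overlaps.
Selected (2 activities): [(0, 4), (9, 10)]


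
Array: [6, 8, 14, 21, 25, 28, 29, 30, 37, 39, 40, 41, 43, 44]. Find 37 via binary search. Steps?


Search for 37:
[0,13] mid=6 arr[6]=29
[7,13] mid=10 arr[10]=40
[7,9] mid=8 arr[8]=37
Total: 3 comparisons


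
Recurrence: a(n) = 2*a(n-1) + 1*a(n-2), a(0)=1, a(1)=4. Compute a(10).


Build bottom-up:
...a(8)=1801, a(9)=4348, a(10)=2*4348+1*1801=10497


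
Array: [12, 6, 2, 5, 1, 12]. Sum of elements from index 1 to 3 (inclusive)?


Prefix sums: [0, 12, 18, 20, 25, 26, 38]
Sum[1..3] = prefix[4] - prefix[1] = 25 - 12 = 13


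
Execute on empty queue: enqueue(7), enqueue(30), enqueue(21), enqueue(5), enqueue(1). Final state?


enqueue(7) -> [7]
enqueue(30) -> [7, 30]
enqueue(21) -> [7, 30, 21]
enqueue(5) -> [7, 30, 21, 5]
enqueue(1) -> [7, 30, 21, 5, 1]
Final queue (front to back): [7, 30, 21, 5, 1]


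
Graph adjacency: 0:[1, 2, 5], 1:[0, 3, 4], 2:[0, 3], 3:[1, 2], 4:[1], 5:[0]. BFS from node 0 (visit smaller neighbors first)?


BFS queue: start with [0]
Visit order: [0, 1, 2, 5, 3, 4]


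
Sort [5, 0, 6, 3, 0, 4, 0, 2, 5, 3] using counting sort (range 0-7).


Count array: [3, 0, 1, 2, 1, 2, 1, 0]
Reconstruct: [0, 0, 0, 2, 3, 3, 4, 5, 5, 6]


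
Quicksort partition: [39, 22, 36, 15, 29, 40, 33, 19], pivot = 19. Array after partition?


Elements <= 19 go left of pivot.
Result: [15, 19, 36, 39, 29, 40, 33, 22], pivot at index 1


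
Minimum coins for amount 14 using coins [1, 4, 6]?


dp[0]=0; dp[i]=1+min(dp[i-c] for c in coins)
...dp[9]=3, dp[10]=2, dp[11]=3, dp[12]=2, dp[13]=3, dp[14]=3
Minimum coins for 14 = 3


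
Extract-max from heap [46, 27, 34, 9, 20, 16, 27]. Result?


Max = 46
Replace root with last, heapify down
Resulting heap: [34, 27, 27, 9, 20, 16]


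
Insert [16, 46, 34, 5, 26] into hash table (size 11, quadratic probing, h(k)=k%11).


Insertions: 16->slot 5; 46->slot 2; 34->slot 1; 5->slot 6; 26->slot 4
Table: [None, 34, 46, None, 26, 16, 5, None, None, None, None]


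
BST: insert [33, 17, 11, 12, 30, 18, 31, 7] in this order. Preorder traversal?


Root = 33; build tree by BST insertion.
Preorder traversal: [33, 17, 11, 7, 12, 30, 18, 31]


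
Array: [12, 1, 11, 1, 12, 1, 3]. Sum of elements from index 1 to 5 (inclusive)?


Prefix sums: [0, 12, 13, 24, 25, 37, 38, 41]
Sum[1..5] = prefix[6] - prefix[1] = 38 - 12 = 26


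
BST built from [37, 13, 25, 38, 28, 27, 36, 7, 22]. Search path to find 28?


BST root = 37
Search for 28: compare at each node
Path: [37, 13, 25, 28]


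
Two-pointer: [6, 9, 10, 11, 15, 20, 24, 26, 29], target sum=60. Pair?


Two pointers: lo=0, hi=8
No pair sums to 60


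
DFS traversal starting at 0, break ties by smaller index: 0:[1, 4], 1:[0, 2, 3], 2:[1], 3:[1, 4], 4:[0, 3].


DFS stack-based: start with [0]
Visit order: [0, 1, 2, 3, 4]


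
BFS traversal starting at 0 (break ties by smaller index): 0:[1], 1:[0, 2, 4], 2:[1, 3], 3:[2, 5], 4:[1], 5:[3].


BFS queue: start with [0]
Visit order: [0, 1, 2, 4, 3, 5]


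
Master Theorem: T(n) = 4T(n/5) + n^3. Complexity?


a=4, b=5, c=3. log_5(4)=0.861 < c=3. Case 3: O(n^c) = O(n^3)
Complexity: O(n^3)


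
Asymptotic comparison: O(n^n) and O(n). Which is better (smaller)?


linear grows slower than n^n
O(n) is asymptotically smaller; O(n^n) grows faster


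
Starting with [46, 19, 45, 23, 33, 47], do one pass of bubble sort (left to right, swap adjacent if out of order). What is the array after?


After one pass: [19, 45, 23, 33, 46, 47]


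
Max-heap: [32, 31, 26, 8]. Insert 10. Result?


Append 10: [32, 31, 26, 8, 10]
Bubble up: no swaps needed
Result: [32, 31, 26, 8, 10]


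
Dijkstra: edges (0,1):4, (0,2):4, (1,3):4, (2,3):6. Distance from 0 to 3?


Dijkstra from 0:
Distances: {0: 0, 1: 4, 2: 4, 3: 8}
Shortest distance to 3 = 8, path = [0, 1, 3]


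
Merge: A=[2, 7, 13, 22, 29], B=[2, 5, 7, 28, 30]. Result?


Compare heads, take smaller each step.
Merged: [2, 2, 5, 7, 7, 13, 22, 28, 29, 30]


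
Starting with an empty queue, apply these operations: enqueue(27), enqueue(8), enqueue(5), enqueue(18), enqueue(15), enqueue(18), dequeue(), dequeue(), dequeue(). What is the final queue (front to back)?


enqueue(27) -> [27]
enqueue(8) -> [27, 8]
enqueue(5) -> [27, 8, 5]
enqueue(18) -> [27, 8, 5, 18]
enqueue(15) -> [27, 8, 5, 18, 15]
enqueue(18) -> [27, 8, 5, 18, 15, 18]
dequeue() returns 27 -> [8, 5, 18, 15, 18]
dequeue() returns 8 -> [5, 18, 15, 18]
dequeue() returns 5 -> [18, 15, 18]
Final queue (front to back): [18, 15, 18]


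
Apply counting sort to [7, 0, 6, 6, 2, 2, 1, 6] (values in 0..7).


Count array: [1, 1, 2, 0, 0, 0, 3, 1]
Reconstruct: [0, 1, 2, 2, 6, 6, 6, 7]


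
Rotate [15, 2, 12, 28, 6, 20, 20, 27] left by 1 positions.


Left rotate by 1: [2, 12, 28, 6, 20, 20, 27, 15]


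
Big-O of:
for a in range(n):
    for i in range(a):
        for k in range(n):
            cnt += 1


Per nesting level: O(n) * O(n) [triangular over a] * O(n) = O(n^3)
Complexity: O(n^3)


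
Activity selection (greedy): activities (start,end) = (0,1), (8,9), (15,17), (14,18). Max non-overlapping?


Greedy: pick earliest-ending, then skip overlaps.
Selected (3 activities): [(0, 1), (8, 9), (15, 17)]


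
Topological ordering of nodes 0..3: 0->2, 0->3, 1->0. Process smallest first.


Kahn's algorithm, process smallest node first
Order: [1, 0, 2, 3]


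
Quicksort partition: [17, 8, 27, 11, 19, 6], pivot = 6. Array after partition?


Elements <= 6 go left of pivot.
Result: [6, 8, 27, 11, 19, 17], pivot at index 0


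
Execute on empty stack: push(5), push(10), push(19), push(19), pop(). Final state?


push(5) -> [5]
push(10) -> [5, 10]
push(19) -> [5, 10, 19]
push(19) -> [5, 10, 19, 19]
pop() returns 19 -> [5, 10, 19]
Final stack (bottom to top): [5, 10, 19]
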